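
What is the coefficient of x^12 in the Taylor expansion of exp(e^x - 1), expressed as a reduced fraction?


exp(e^x - 1) = sum_{k>=0} Bell_k x^k / k!, where Bell_k is the k-th Bell number.
So the coefficient of x^12 is Bell_12 / 12!.
Computing: Bell_12 = 4213597 and 12! = 479001600, giving
4213597/479001600 = 4213597/479001600.

4213597/479001600


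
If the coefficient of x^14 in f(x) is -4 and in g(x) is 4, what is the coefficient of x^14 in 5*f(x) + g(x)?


Scalar multiplication scales coefficients: 5 * -4 = -20.
Then add the g coefficient: -20 + 4
= -16

-16


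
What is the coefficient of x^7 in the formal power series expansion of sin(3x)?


The Maclaurin series is sin(t) = sum_{k>=0} (-1)^k t^(2k+1) / (2k+1)!, so substituting t = 3x, only odd powers of x are nonzero, with coefficient of x^(2k+1) equal to (-1)^k 3^(2k+1) / (2k+1)!.
Write 7 = 2*3 + 1, giving the coefficient (-1)^3 * 3^7 / 7! = -2187/5040 = -243/560.

-243/560


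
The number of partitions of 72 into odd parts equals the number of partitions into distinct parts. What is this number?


Computing partitions of 72 into odd parts (1, 3, 5, ...):
Using the generating function prod_{k>=0} 1/(1-x^(2k+1)),
the count is 36352

36352


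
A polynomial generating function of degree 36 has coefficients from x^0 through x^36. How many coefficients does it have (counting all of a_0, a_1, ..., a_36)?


A polynomial of degree 36 takes the form a_0 + a_1 x + ... + a_36 x^36.
The number of coefficients is 36 + 1 = 37.

37


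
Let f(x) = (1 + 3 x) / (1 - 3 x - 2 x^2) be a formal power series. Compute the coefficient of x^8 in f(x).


Write f(x) = sum_{k>=0} a_k x^k. Multiplying both sides by 1 - 3 x - 2 x^2 gives
(1 - 3 x - 2 x^2) sum_{k>=0} a_k x^k = 1 + 3 x.
Matching coefficients:
 x^0: a_0 = 1
 x^1: a_1 - 3 a_0 = 3  =>  a_1 = 3*1 + 3 = 6
 x^k (k >= 2): a_k = 3 a_{k-1} + 2 a_{k-2}.
Iterating: a_2 = 20, a_3 = 72, a_4 = 256, a_5 = 912, a_6 = 3248, a_7 = 11568, a_8 = 41200.
So the coefficient of x^8 is 41200.

41200


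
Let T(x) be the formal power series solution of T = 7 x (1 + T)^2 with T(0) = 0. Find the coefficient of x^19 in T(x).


Apply the Lagrange inversion formula: if T = 7 x * phi(T) with phi(t) = (1 + t)^2, then [x^n] T = 7^n * (1/n) [t^(n-1)] phi(t)^n = 7^n * (1/n) [t^(n-1)] (1 + t)^(2n) = 7^n * (1/n) C(2n, n-1).
Using the identity C(2n, n-1) = C(2n, n) * n / (n+1), the unscaled factor equals C(2n, n) / (n+1) = C_n, the n-th Catalan number.
For n = 19: C_19 = C(38, 19) / 20 = 35345263800/20 = 1767263190.
With the 7^19 = 11398895185373143 factor, the coefficient is 11398895185373143 * 1767263190 = 20144847867778182038506170.

20144847867778182038506170


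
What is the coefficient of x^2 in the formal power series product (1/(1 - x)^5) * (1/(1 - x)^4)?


Combine the factors: (1/(1 - x)^5) * (1/(1 - x)^4) = 1/(1 - x)^9.
Then use 1/(1 - x)^r = sum_{k>=0} C(k + r - 1, r - 1) x^k with r = 9 and k = 2:
C(10, 8) = 45.

45


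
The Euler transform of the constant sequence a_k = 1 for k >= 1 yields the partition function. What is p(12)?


The Euler transform converts the sequence a_k = 1 into the number of integer partitions.
Using the recurrence or dynamic programming:
p(12) = 77

77


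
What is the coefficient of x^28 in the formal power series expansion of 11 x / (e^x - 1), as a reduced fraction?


The exponential generating function for Bernoulli numbers is
x / (e^x - 1) = sum_{k>=0} B_k x^k / k!.
So the coefficient of x^28 in 11 x / (e^x - 1) is 11 B_28 / 28!.
Computing: B_28 = -23749461029/870, 28! = 304888344611713860501504000000, giving
11 * -23749461029/870 / 304888344611713860501504000000 = -3392780147/3444842335223260501770240000000.

-3392780147/3444842335223260501770240000000


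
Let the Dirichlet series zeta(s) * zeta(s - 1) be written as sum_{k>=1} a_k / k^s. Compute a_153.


Convolution gives a_k = sum_{d | k} d * 1 = sum_{d | k} d = sigma(k), the sum of positive divisors of k.
For k = 153, the divisors are 1, 3, 9, 17, 51, 153, so
sigma(153) = 1 + 3 + 9 + 17 + 51 + 153 = 234.

234


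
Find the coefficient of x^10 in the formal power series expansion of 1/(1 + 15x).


Write 1/(1 + c x) = 1/(1 - (-c) x) and apply the geometric-series identity
1/(1 - y) = sum_{k>=0} y^k to get 1/(1 + c x) = sum_{k>=0} (-c)^k x^k.
So the coefficient of x^k is (-c)^k = (-1)^k * c^k.
Here c = 15 and k = 10:
(-15)^10 = 1 * 576650390625 = 576650390625

576650390625


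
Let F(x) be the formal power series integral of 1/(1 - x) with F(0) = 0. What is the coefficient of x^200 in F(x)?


1/(1 - x) = sum_{k>=0} x^k. Integrating termwise and using F(0) = 0 gives
F(x) = sum_{k>=0} x^(k+1) / (k+1) = sum_{m>=1} x^m / m = -ln(1 - x).
So the coefficient of x^200 is 1/200 = 1/200.

1/200


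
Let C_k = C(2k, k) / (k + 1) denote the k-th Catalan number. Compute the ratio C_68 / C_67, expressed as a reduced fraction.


Using C_k = (2k)! / (k! (k+1)!), the ratio C_{k+1}/C_k simplifies to
C_{k+1}/C_k = [(2k+2)! / ((k+1)! (k+2)!)] * [k! (k+1)! / (2k)!]
 = (2k+2)(2k+1) / ((k+1)(k+2)) = 2(2k+1) / (k+2).
For k = 67: 2(2*67 + 1) / (67 + 2) = 270/69 = 90/23.

90/23


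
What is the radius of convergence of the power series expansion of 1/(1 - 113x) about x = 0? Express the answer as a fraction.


Expanding 1/(1 - 113x) = sum_{k>=0} 113^k x^k, the series converges when |113x| < 1, i.e., |x| < 1/113.
So the radius of convergence is 1/113 = 1/113.

1/113


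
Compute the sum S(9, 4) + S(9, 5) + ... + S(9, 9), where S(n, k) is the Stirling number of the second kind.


By definition, S(n, k) counts partitions of an n-set into exactly k nonempty blocks.
Computing row n = 9 for k = 4..9:
S(9, k): 7770, 6951, 2646, 462, 36, 1
Sum = 17866.

17866


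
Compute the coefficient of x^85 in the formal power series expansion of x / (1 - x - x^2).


Let f(x) = sum_{k>=0} a_k x^k. Multiplying f(x) * (1 - x - x^2) = x and matching coefficients gives a_0 = 0, a_1 = 1, and a_k = a_{k-1} + a_{k-2} for k >= 2. These are the Fibonacci numbers F_k.
Iterating from F_0 = 0, F_1 = 1:
F_0=0, F_1=1, F_2=1, F_3=2, F_4=3, F_5=5, F_6=8, F_7=13, F_8=21, F_9=34, ...
F_85 = 259695496911122585.

259695496911122585


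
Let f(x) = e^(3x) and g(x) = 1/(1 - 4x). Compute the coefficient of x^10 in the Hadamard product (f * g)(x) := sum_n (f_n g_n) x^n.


Expanding: f_k = 3^k/k! (from e^(3x)) and g_k = 4^k (from 1/(1 - 4x)). So the Hadamard coefficient (f * g)_k = 3^k 4^k / k! = (12)^k / k!.
For k = 10: 12^10/10! = 61917364224/3628800 = 2985984/175.

2985984/175


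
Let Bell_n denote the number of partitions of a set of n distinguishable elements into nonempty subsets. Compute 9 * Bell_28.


Bell_28 can be computed from the Bell triangle or from Dobinski's identity Bell_n = (1/e) * sum_{k>=0} k^n / k!.
Computing Bell_28 = 6160539404599934652455.
Then 9 * 6160539404599934652455 = 55444854641399411872095.

55444854641399411872095


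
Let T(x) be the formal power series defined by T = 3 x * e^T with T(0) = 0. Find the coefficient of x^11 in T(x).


Apply the Lagrange inversion formula: if T = 3 x * phi(T) with phi(t) = e^t, then
[x^n] T = 3^n * (1/n) [t^(n-1)] phi(t)^n = 3^n * (1/n) [t^(n-1)] e^(n t) = 3^n * (1/n) * n^(n-1) / (n-1)! = 3^n * n^(n-1) / n!.
When c = 1 this is the Cayley count of rooted labeled trees on n vertices, divided by n!.
For n = 11: 3^11 * 11^10 / 11! = 177147 * 25937424601/39916800 = 5156831600217/44800.

5156831600217/44800


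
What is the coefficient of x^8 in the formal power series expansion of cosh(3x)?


The Maclaurin series is cosh(t) = sum_{m>=0} t^(2m) / (2m)!, so substituting t = 3x, only even powers of x are nonzero, with coefficient of x^(2m) equal to 3^(2m) / (2m)!.
For x^8 the coefficient is 3^8/8! = 6561/40320 = 729/4480.

729/4480


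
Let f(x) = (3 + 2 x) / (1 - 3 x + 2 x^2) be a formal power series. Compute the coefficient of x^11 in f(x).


Write f(x) = sum_{k>=0} a_k x^k. Multiplying both sides by 1 - 3 x + 2 x^2 gives
(1 - 3 x + 2 x^2) sum_{k>=0} a_k x^k = 3 + 2 x.
Matching coefficients:
 x^0: a_0 = 3
 x^1: a_1 - 3 a_0 = 2  =>  a_1 = 3*3 + 2 = 11
 x^k (k >= 2): a_k = 3 a_{k-1} - 2 a_{k-2}.
Iterating: a_2 = 27, a_3 = 59, a_4 = 123, a_5 = 251, a_6 = 507, a_7 = 1019, a_8 = 2043, a_9 = 4091, a_10 = 8187, a_11 = 16379.
So the coefficient of x^11 is 16379.

16379


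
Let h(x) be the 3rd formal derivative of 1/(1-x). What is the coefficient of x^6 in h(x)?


Differentiating 3 times: d^3/dx^3 [1/(1-x)] = 3!/(1-x)^4.
The expansion 1/(1-x)^4 = sum_{k>=0} C(k+3, 3) x^k, so the coefficient of x^n in 3!/(1-x)^4 is 3! * C(n+3, 3).
For n = 6: 6 * C(9, 3) = 6 * 84 = 504

504


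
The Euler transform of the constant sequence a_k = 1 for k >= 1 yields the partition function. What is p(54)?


The Euler transform converts the sequence a_k = 1 into the number of integer partitions.
Using the recurrence or dynamic programming:
p(54) = 386155

386155


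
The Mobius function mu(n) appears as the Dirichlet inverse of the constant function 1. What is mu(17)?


17 = 17 (all distinct primes).
mu(17) = (-1)^1 = -1

-1


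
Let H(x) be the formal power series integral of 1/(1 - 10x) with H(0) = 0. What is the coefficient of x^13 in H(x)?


1/(1 - 10x) = sum_{k>=0} 10^k x^k. Integrating termwise with H(0) = 0:
H(x) = sum_{k>=0} 10^k x^(k+1) / (k+1) = sum_{m>=1} 10^(m-1) x^m / m.
For m = 13: 10^12/13 = 1000000000000/13 = 1000000000000/13.

1000000000000/13


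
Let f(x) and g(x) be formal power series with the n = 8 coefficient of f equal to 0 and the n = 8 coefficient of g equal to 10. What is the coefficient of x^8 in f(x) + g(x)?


Addition of formal power series is termwise.
The coefficient of x^8 in f + g = 0 + 10
= 10

10


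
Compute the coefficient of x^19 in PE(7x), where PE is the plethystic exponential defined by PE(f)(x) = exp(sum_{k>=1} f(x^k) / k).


With f(x) = 7x, the exponent is sum_{k>=1} 7 x^k / k = 7 * (-ln(1 - x)). Exponentiating:
PE(7x) = exp(-7 ln(1 - x)) = 1/(1 - x)^7.
By the negative binomial expansion, [x^n] 1/(1 - x)^7 = C(n + 6, 6).
For n = 19: C(25, 6) = 177100.

177100


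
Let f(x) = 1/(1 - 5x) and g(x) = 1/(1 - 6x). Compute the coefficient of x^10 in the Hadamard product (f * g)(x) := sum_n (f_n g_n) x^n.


f has coefficients f_k = 5^k and g has coefficients g_k = 6^k, so the Hadamard product has coefficient (f*g)_k = 5^k * 6^k = 30^k.
For k = 10: 30^10 = 590490000000000.

590490000000000


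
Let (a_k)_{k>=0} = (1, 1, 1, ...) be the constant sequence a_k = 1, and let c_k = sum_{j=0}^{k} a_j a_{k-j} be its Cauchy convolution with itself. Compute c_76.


Since a_j = 1 for all j >= 0, the convolution sum becomes
c_k = sum_{j=0}^{k} 1 * 1 = 1 * (k + 1).
Equivalently, the generating function of (a_k) is 1/(1 - x) and its square is 1/(1 - x)^2 = sum_{k>=0} 1(k + 1) x^k.
For k = 76: 1 * 77 = 77.

77


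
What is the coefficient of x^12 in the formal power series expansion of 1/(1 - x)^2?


The negative binomial / multiset identity is
1/(1 - x)^r = sum_{k>=0} C(k + r - 1, r - 1) x^k.
Here r = 2 and k = 12, so the coefficient is
C(12 + 1, 1) = C(13, 1)
= 13

13


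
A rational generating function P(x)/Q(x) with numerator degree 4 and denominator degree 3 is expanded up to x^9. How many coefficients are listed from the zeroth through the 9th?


Expanding up to x^9 gives the coefficients for x^0, x^1, ..., x^9.
That is 9 + 1 = 10 coefficients in total.

10


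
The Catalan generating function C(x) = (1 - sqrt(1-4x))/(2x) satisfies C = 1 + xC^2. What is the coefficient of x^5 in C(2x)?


Substituting x -> 2x scales the n-th coefficient by 2^n, so [x^5] C(2x) = 2^5 * C_5.
C_5 = C(2*5, 5)/(6) = 252/6 = 42.
So 2^5 * 42 = 32 * 42 = 1344.

1344


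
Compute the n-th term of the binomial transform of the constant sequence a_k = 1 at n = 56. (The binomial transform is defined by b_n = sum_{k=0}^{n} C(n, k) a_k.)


With a_k = 1 for all k, b_n = sum_{k=0}^{n} C(n, k) = 2^n by the binomial theorem.
For n = 56: 2^56 = 72057594037927936.

72057594037927936


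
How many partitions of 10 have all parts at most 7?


Using the generating function (1-x)^(-1)(1-x^2)^(-1)...(1-x^7)^(-1),
the coefficient of x^10 counts these restricted partitions.
Result = 38

38


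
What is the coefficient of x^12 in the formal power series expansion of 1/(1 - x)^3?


The expansion 1/(1 - x)^r = sum_{k>=0} C(k + r - 1, r - 1) x^k follows from the multiset / negative-binomial theorem (or from repeated differentiation of the geometric series).
For r = 3 and k = 12:
C(14, 2) = 87178291200 / (2 * 479001600) = 91.

91


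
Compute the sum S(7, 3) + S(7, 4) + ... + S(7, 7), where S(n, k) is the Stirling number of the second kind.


By definition, S(n, k) counts partitions of an n-set into exactly k nonempty blocks.
Computing row n = 7 for k = 3..7:
S(7, k): 301, 350, 140, 21, 1
Sum = 813.

813


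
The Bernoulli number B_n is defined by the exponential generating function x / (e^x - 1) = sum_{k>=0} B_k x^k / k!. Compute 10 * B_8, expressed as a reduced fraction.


Bernoulli numbers can also be computed recursively via B_0 = 1 and sum_{j=0}^{m} C(m+1, j) B_j = 0 for m >= 1. Odd-index Bernoulli numbers vanish for k >= 3.
Computing B_8 = -1/30, so 10 * B_8 = 10 * -1/30 = -1/3.

-1/3


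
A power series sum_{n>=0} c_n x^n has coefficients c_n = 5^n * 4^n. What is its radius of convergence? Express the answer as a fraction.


By the root test (Cauchy-Hadamard), the radius is R = 1 / limsup_n |c_n|^(1/n).
Here |c_n|^(1/n) = (5^n * 4^n)^(1/n) = 5 * 4 = 20 for all n.
So R = 1/20 = 1/20.

1/20


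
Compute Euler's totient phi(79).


phi(n) counts integers in [1, n] coprime to n. Using the multiplicative formula phi(n) = n * prod_{p | n} (1 - 1/p):
79 = 79, so
phi(79) = 79 * (1 - 1/79) = 78.

78


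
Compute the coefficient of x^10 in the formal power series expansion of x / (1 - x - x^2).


Let f(x) = sum_{k>=0} a_k x^k. Multiplying f(x) * (1 - x - x^2) = x and matching coefficients gives a_0 = 0, a_1 = 1, and a_k = a_{k-1} + a_{k-2} for k >= 2. These are the Fibonacci numbers F_k.
Iterating from F_0 = 0, F_1 = 1:
F_0=0, F_1=1, F_2=1, F_3=2, F_4=3, F_5=5, F_6=8, F_7=13, F_8=21, F_9=34, ...
F_10 = 55.

55


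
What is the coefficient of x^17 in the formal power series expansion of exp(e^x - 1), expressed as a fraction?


exp(e^x - 1) is the exponential generating function for the Bell numbers Bell_k: exp(e^x - 1) = sum_{k>=0} Bell_k x^k / k!.
So the coefficient of x^17 in exp(e^x - 1) is Bell_17 / 17!.
Computing: Bell_17 = 82864869804 and 17! = 355687428096000, giving
82864869804/355687428096000 = 255755771/1097800704000.

255755771/1097800704000


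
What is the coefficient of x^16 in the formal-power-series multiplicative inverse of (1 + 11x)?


The inverse is 1/(1 + 11x). Apply the geometric identity 1/(1 - y) = sum_{k>=0} y^k with y = -11x:
1/(1 + 11x) = sum_{k>=0} (-11)^k x^k.
So the coefficient of x^16 is (-11)^16 = 45949729863572161.

45949729863572161


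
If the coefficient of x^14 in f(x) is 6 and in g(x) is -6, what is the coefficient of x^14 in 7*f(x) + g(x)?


Scalar multiplication scales coefficients: 7 * 6 = 42.
Then add the g coefficient: 42 + -6
= 36

36


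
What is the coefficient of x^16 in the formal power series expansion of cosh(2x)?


The Maclaurin series is cosh(t) = sum_{m>=0} t^(2m) / (2m)!, so substituting t = 2x, only even powers of x are nonzero, with coefficient of x^(2m) equal to 2^(2m) / (2m)!.
For x^16 the coefficient is 2^16/16! = 65536/20922789888000 = 2/638512875.

2/638512875


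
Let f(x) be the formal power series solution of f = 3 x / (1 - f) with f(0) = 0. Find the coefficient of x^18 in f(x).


Apply Lagrange inversion: f = 3 x * phi(f) with phi(t) = 1/(1 - t), so
[x^n] f = 3^n * (1/n) [t^(n-1)] phi(t)^n = 3^n * (1/n) [t^(n-1)] (1 - t)^(-n) = 3^n * (1/n) C(2n - 2, n - 1) = 3^n * C_{n-1}.
For n = 18: C_17 = C(34, 17) / 18 = 2333606220/18 = 129644790.
With the 3^18 = 387420489 factor, the coefficient is 387420489 * 129644790 = 50227047938102310.

50227047938102310


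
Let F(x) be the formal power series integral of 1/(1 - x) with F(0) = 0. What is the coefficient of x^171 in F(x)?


1/(1 - x) = sum_{k>=0} x^k. Integrating termwise and using F(0) = 0 gives
F(x) = sum_{k>=0} x^(k+1) / (k+1) = sum_{m>=1} x^m / m = -ln(1 - x).
So the coefficient of x^171 is 1/171 = 1/171.

1/171


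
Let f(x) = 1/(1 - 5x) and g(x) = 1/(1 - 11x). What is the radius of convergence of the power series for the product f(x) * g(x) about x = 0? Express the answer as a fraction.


The radius of 1/(1 - 5x) is 1/5 (nearest singularity at x = 1/5), and the radius of 1/(1 - 11x) is 1/11.
The product f(x)*g(x) = 1/((1 - 5x)(1 - 11x)) has singularities at both 1/5 and 1/11, so its radius of convergence is the distance to the nearest one:
min(1/5, 1/11) = 1/11.

1/11


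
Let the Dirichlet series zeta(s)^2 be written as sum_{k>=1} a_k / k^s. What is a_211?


The Dirichlet convolution of the constant function 1 with itself gives (1 * 1)(k) = sum_{d | k} 1 = d(k), the number of positive divisors of k.
Since zeta(s) = sum_{k>=1} 1/k^s, we have zeta(s)^2 = sum_{k>=1} d(k)/k^s, so a_k = d(k).
For k = 211: the divisors are 1, 211.
Count = 2.

2


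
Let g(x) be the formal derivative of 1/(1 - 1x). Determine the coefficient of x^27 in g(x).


Differentiate termwise: d/dx sum_{k>=0} 1^k x^k = sum_{k>=1} k 1^k x^(k-1) = sum_{j>=0} (j+1) 1^(j+1) x^j.
Equivalently, d/dx [1/(1 - 1x)] = 1/(1 - 1x)^2.
For j = 27: 28 * 1^28 = 28 * 1 = 28.

28


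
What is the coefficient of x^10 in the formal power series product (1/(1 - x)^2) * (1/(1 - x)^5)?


Combine the factors: (1/(1 - x)^2) * (1/(1 - x)^5) = 1/(1 - x)^7.
Then use 1/(1 - x)^r = sum_{k>=0} C(k + r - 1, r - 1) x^k with r = 7 and k = 10:
C(16, 6) = 8008.

8008


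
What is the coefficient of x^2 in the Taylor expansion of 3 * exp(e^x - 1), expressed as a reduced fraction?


exp(e^x - 1) = sum_{k>=0} Bell_k x^k / k!, where Bell_k is the k-th Bell number.
So the coefficient of x^2 is 3 * Bell_2 / 2!.
Computing: Bell_2 = 2 and 2! = 2, giving
3 * 2/2 = 3.

3


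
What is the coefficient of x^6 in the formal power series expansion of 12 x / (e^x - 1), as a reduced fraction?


The exponential generating function for Bernoulli numbers is
x / (e^x - 1) = sum_{k>=0} B_k x^k / k!.
So the coefficient of x^6 in 12 x / (e^x - 1) is 12 B_6 / 6!.
Computing: B_6 = 1/42, 6! = 720, giving
12 * 1/42 / 720 = 1/2520.

1/2520


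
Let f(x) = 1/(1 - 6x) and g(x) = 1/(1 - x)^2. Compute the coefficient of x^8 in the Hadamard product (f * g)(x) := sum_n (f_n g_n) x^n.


f has coefficients f_k = 6^k. For g = 1/(1 - x)^2 the coefficient is g_k = C(k + 1, 1) = k + 1. The Hadamard coefficient is (f * g)_k = 6^k * (k + 1).
For k = 8: 6^8 * 9 = 1679616 * 9 = 15116544.

15116544


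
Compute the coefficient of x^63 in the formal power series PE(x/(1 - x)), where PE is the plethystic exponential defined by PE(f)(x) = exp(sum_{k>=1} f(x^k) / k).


For f(x) = x/(1 - x) we have
sum_{k>=1} f(x^k) / k = sum_{k>=1} (1/k) * x^k / (1 - x^k) = sum_{k, m >= 1} x^(k m) / k,
which after exponentiating simplifies to
PE(x/(1 - x)) = prod_{k>=1} 1 / (1 - x^k).
This is the generating function for the partition function p(n), so the coefficient of x^63 is p(63).
Computing p(63) by dynamic programming over parts 1, 2, ..., 63: p(63) = 1505499.

1505499


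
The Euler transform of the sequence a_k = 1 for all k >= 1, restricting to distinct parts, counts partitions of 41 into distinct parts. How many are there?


Partitions of 41 into distinct parts can be computed via generating function.
Product (1+x)(1+x^2)(1+x^3)...
The coefficient of x^41 = 1260

1260


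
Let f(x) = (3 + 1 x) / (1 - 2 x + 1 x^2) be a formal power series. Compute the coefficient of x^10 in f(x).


Write f(x) = sum_{k>=0} a_k x^k. Multiplying both sides by 1 - 2 x + 1 x^2 gives
(1 - 2 x + 1 x^2) sum_{k>=0} a_k x^k = 3 + 1 x.
Matching coefficients:
 x^0: a_0 = 3
 x^1: a_1 - 2 a_0 = 1  =>  a_1 = 2*3 + 1 = 7
 x^k (k >= 2): a_k = 2 a_{k-1} - 1 a_{k-2}.
Iterating: a_2 = 11, a_3 = 15, a_4 = 19, a_5 = 23, a_6 = 27, a_7 = 31, a_8 = 35, a_9 = 39, a_10 = 43.
So the coefficient of x^10 is 43.

43


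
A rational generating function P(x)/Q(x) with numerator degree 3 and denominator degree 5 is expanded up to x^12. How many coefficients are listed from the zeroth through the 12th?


Expanding up to x^12 gives the coefficients for x^0, x^1, ..., x^12.
That is 12 + 1 = 13 coefficients in total.

13


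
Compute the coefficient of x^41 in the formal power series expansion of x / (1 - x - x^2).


Let f(x) = sum_{k>=0} a_k x^k. Multiplying f(x) * (1 - x - x^2) = x and matching coefficients gives a_0 = 0, a_1 = 1, and a_k = a_{k-1} + a_{k-2} for k >= 2. These are the Fibonacci numbers F_k.
Iterating from F_0 = 0, F_1 = 1:
F_0=0, F_1=1, F_2=1, F_3=2, F_4=3, F_5=5, F_6=8, F_7=13, F_8=21, F_9=34, ...
F_41 = 165580141.

165580141


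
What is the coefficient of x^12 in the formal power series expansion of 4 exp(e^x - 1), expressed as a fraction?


exp(e^x - 1) is the exponential generating function for the Bell numbers Bell_k: exp(e^x - 1) = sum_{k>=0} Bell_k x^k / k!.
So the coefficient of x^12 in 4 exp(e^x - 1) is 4 Bell_12 / 12!.
Computing: Bell_12 = 4213597 and 12! = 479001600, giving
4 * 4213597/479001600 = 4213597/119750400.

4213597/119750400


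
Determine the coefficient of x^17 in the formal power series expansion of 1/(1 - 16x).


The geometric series identity gives 1/(1 - c x) = sum_{k>=0} c^k x^k, so the coefficient of x^k is c^k.
Here c = 16 and k = 17.
Computing: 16^17 = 295147905179352825856

295147905179352825856


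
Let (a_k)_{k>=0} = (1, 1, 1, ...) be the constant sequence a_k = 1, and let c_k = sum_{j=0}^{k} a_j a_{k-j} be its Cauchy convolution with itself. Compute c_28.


Since a_j = 1 for all j >= 0, the convolution sum becomes
c_k = sum_{j=0}^{k} 1 * 1 = 1 * (k + 1).
Equivalently, the generating function of (a_k) is 1/(1 - x) and its square is 1/(1 - x)^2 = sum_{k>=0} 1(k + 1) x^k.
For k = 28: 1 * 29 = 29.

29


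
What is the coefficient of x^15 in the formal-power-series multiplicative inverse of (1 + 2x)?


The inverse is 1/(1 + 2x). Apply the geometric identity 1/(1 - y) = sum_{k>=0} y^k with y = -2x:
1/(1 + 2x) = sum_{k>=0} (-2)^k x^k.
So the coefficient of x^15 is (-2)^15 = -32768.

-32768


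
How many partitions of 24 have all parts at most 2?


Using the generating function (1-x)^(-1)(1-x^2)^(-1),
the coefficient of x^24 counts these restricted partitions.
Result = 13

13


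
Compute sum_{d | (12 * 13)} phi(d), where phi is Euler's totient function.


First, 12 * 13 = 156. One classical identity is sum_{d | n} phi(d) = n (each k in [1, n] has a unique gcd with n, and among the k's with gcd(k, n) = n/d there are phi(d) of them). So the sum equals 156. We also verify directly:
Divisors of 156: 1, 2, 3, 4, 6, 12, 13, 26, 39, 52, 78, 156.
phi values: 1, 1, 2, 2, 2, 4, 12, 12, 24, 24, 24, 48.
Sum = 156.

156


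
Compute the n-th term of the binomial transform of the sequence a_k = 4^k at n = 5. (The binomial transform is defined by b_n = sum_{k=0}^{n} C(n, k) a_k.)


With a_k = 4^k, b_n = sum_{k=0}^{n} C(n, k) 4^k = (1 + 4)^n by the binomial theorem.
For n = 5: (1 + 4)^5 = 5^5 = 3125.

3125


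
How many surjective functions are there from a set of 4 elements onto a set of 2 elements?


By inclusion-exclusion on which target elements are missed, the number of surjections from an n-set onto a k-set is
surj(n, k) = sum_{j=0}^{k} (-1)^j C(k, j) (k - j)^n.
Equivalently surj(n, k) = k! * S(n, k), where S(n, k) is the Stirling number of the second kind.
For n = 4, k = 2:
S(4, 2) = 7, so
surj = 2! * 7 = 2 * 7 = 14.

14


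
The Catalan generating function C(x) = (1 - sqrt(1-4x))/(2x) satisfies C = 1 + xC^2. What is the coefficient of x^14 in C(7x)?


Substituting x -> 7x scales the n-th coefficient by 7^n, so [x^14] C(7x) = 7^14 * C_14.
C_14 = C(2*14, 14)/(15) = 40116600/15 = 2674440.
So 7^14 * 2674440 = 678223072849 * 2674440 = 1813866914950279560.

1813866914950279560


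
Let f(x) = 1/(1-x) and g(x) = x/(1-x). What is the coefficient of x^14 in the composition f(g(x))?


First simplify the composition: f(g(x)) = 1/(1 - x/(1-x)) = (1-x)/((1-x) - x) = (1-x)/(1-2x).
Now extract the coefficient. Write (1-x)/(1-2x) = 1/(1-2x) - x/(1-2x).
The coefficient of x^n in 1/(1-2x) is 2^n, and in x/(1-2x) is 2^(n-1) (for n >= 1).
So the coefficient of x^14 is 2^14 - 2^13 = 16384 - 8192 = 8192.

8192


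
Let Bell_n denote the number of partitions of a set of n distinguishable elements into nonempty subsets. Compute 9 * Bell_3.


Bell_3 can be computed from the Bell triangle or from Dobinski's identity Bell_n = (1/e) * sum_{k>=0} k^n / k!.
Computing Bell_3 = 5.
Then 9 * 5 = 45.

45


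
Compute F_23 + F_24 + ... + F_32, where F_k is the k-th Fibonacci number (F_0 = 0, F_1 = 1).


Use the identity sum_{k=0}^{N} F_k = F_{N+2} - 1 (which follows from F_{k+2} - F_{k+1} = F_k). Then
sum_{k=23}^{32} F_k = (F_{34} - 1) - (F_{24} - 1) = F_{34} - F_{24}.
Computing: F_{34} = 5702887, F_{24} = 46368, so
Sum = 5702887 - 46368 = 5656519.

5656519


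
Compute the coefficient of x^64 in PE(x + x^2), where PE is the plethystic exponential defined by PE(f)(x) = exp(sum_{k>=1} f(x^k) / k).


With f(x) = x + x^2, the exponent is sum_{k>=1} (x^k + x^(2k)) / k = -ln(1 - x) - ln(1 - x^2). Exponentiating:
PE(x + x^2) = 1 / ((1 - x)(1 - x^2)).
This is the generating function for partitions of n into parts of size 1 or 2. The number of 2's can be any j in 0..32, and the rest are 1's, so
[x^64] = floor(64/2) + 1 = 33.

33


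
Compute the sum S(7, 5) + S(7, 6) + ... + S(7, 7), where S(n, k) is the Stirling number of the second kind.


By definition, S(n, k) counts partitions of an n-set into exactly k nonempty blocks.
Computing row n = 7 for k = 5..7:
S(7, k): 140, 21, 1
Sum = 162.

162


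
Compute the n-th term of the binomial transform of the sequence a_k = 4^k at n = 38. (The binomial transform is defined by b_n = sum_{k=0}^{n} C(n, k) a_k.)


With a_k = 4^k, b_n = sum_{k=0}^{n} C(n, k) 4^k = (1 + 4)^n by the binomial theorem.
For n = 38: (1 + 4)^38 = 5^38 = 363797880709171295166015625.

363797880709171295166015625


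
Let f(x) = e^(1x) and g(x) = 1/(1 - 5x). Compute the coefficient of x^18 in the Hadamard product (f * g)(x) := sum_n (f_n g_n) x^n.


Expanding: f_k = 1^k/k! (from e^(1x)) and g_k = 5^k (from 1/(1 - 5x)). So the Hadamard coefficient (f * g)_k = 1^k 5^k / k! = (5)^k / k!.
For k = 18: 5^18/18! = 3814697265625/6402373705728000 = 30517578125/51218989645824.

30517578125/51218989645824


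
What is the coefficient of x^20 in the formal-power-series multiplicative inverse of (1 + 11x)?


The inverse is 1/(1 + 11x). Apply the geometric identity 1/(1 - y) = sum_{k>=0} y^k with y = -11x:
1/(1 + 11x) = sum_{k>=0} (-11)^k x^k.
So the coefficient of x^20 is (-11)^20 = 672749994932560009201.

672749994932560009201


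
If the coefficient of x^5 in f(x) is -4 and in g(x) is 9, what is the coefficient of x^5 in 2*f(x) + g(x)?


Scalar multiplication scales coefficients: 2 * -4 = -8.
Then add the g coefficient: -8 + 9
= 1

1


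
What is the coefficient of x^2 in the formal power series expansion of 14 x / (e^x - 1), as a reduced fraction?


The exponential generating function for Bernoulli numbers is
x / (e^x - 1) = sum_{k>=0} B_k x^k / k!.
So the coefficient of x^2 in 14 x / (e^x - 1) is 14 B_2 / 2!.
Computing: B_2 = 1/6, 2! = 2, giving
14 * 1/6 / 2 = 7/6.

7/6


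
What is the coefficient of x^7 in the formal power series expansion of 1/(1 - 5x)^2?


The general identity 1/(1 - c x)^r = sum_{k>=0} c^k C(k + r - 1, r - 1) x^k follows by substituting y = c x into 1/(1 - y)^r = sum_{k>=0} C(k + r - 1, r - 1) y^k.
For c = 5, r = 2, k = 7:
5^7 * C(8, 1) = 78125 * 8 = 625000.

625000


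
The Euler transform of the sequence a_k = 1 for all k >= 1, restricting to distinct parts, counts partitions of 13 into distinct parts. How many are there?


Partitions of 13 into distinct parts can be computed via generating function.
Product (1+x)(1+x^2)(1+x^3)...
The coefficient of x^13 = 18

18


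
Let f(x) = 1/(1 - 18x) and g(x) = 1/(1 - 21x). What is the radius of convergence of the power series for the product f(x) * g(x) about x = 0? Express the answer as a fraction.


The radius of 1/(1 - 18x) is 1/18 (nearest singularity at x = 1/18), and the radius of 1/(1 - 21x) is 1/21.
The product f(x)*g(x) = 1/((1 - 18x)(1 - 21x)) has singularities at both 1/18 and 1/21, so its radius of convergence is the distance to the nearest one:
min(1/18, 1/21) = 1/21.

1/21


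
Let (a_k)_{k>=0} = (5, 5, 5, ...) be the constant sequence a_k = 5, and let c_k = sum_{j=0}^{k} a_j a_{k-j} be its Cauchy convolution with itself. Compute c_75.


Since a_j = 5 for all j >= 0, the convolution sum becomes
c_k = sum_{j=0}^{k} 5 * 5 = 25 * (k + 1).
Equivalently, the generating function of (a_k) is 5/(1 - x) and its square is 25/(1 - x)^2 = sum_{k>=0} 25(k + 1) x^k.
For k = 75: 25 * 76 = 1900.

1900


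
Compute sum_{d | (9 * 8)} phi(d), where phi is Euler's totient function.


First, 9 * 8 = 72. One classical identity is sum_{d | n} phi(d) = n (each k in [1, n] has a unique gcd with n, and among the k's with gcd(k, n) = n/d there are phi(d) of them). So the sum equals 72. We also verify directly:
Divisors of 72: 1, 2, 3, 4, 6, 8, 9, 12, 18, 24, 36, 72.
phi values: 1, 1, 2, 2, 2, 4, 6, 4, 6, 8, 12, 24.
Sum = 72.

72


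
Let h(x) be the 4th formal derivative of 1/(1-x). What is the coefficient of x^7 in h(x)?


Differentiating 4 times: d^4/dx^4 [1/(1-x)] = 4!/(1-x)^5.
The expansion 1/(1-x)^5 = sum_{k>=0} C(k+4, 4) x^k, so the coefficient of x^n in 4!/(1-x)^5 is 4! * C(n+4, 4).
For n = 7: 24 * C(11, 4) = 24 * 330 = 7920

7920


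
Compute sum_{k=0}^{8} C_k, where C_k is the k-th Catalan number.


C_0 through C_8: 1, 1, 2, 5, 14, 42, 132, 429, 1430
Sum = 1 + 1 + 2 + 5 + 14 + 42 + 132 + 429 + 1430
= 2056

2056


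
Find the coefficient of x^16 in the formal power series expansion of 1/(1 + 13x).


Write 1/(1 + c x) = 1/(1 - (-c) x) and apply the geometric-series identity
1/(1 - y) = sum_{k>=0} y^k to get 1/(1 + c x) = sum_{k>=0} (-c)^k x^k.
So the coefficient of x^k is (-c)^k = (-1)^k * c^k.
Here c = 13 and k = 16:
(-13)^16 = 1 * 665416609183179841 = 665416609183179841

665416609183179841


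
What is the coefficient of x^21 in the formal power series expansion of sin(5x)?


The Maclaurin series is sin(t) = sum_{k>=0} (-1)^k t^(2k+1) / (2k+1)!, so substituting t = 5x, only odd powers of x are nonzero, with coefficient of x^(2k+1) equal to (-1)^k 5^(2k+1) / (2k+1)!.
Write 21 = 2*10 + 1, giving the coefficient (-1)^10 * 5^21 / 21! = 476837158203125/51090942171709440000 = 762939453125/81745507474735104.

762939453125/81745507474735104


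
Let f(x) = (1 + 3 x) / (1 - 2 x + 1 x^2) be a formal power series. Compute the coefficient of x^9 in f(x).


Write f(x) = sum_{k>=0} a_k x^k. Multiplying both sides by 1 - 2 x + 1 x^2 gives
(1 - 2 x + 1 x^2) sum_{k>=0} a_k x^k = 1 + 3 x.
Matching coefficients:
 x^0: a_0 = 1
 x^1: a_1 - 2 a_0 = 3  =>  a_1 = 2*1 + 3 = 5
 x^k (k >= 2): a_k = 2 a_{k-1} - 1 a_{k-2}.
Iterating: a_2 = 9, a_3 = 13, a_4 = 17, a_5 = 21, a_6 = 25, a_7 = 29, a_8 = 33, a_9 = 37.
So the coefficient of x^9 is 37.

37


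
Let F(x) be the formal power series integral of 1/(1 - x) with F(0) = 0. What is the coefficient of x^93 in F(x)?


1/(1 - x) = sum_{k>=0} x^k. Integrating termwise and using F(0) = 0 gives
F(x) = sum_{k>=0} x^(k+1) / (k+1) = sum_{m>=1} x^m / m = -ln(1 - x).
So the coefficient of x^93 is 1/93 = 1/93.

1/93


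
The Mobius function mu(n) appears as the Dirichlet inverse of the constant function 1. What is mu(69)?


69 = 3 * 23 (all distinct primes).
mu(69) = (-1)^2 = 1

1


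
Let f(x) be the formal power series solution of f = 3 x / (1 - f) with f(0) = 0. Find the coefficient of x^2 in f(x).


Apply Lagrange inversion: f = 3 x * phi(f) with phi(t) = 1/(1 - t), so
[x^n] f = 3^n * (1/n) [t^(n-1)] phi(t)^n = 3^n * (1/n) [t^(n-1)] (1 - t)^(-n) = 3^n * (1/n) C(2n - 2, n - 1) = 3^n * C_{n-1}.
For n = 2: C_1 = C(2, 1) / 2 = 2/2 = 1.
With the 3^2 = 9 factor, the coefficient is 9 * 1 = 9.

9


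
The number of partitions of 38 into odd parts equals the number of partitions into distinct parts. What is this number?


Computing partitions of 38 into odd parts (1, 3, 5, ...):
Using the generating function prod_{k>=0} 1/(1-x^(2k+1)),
the count is 864

864


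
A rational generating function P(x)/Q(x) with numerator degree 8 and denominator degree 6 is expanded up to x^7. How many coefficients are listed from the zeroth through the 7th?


Expanding up to x^7 gives the coefficients for x^0, x^1, ..., x^7.
That is 7 + 1 = 8 coefficients in total.

8


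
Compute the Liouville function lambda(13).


The Liouville function is lambda(k) = (-1)^Omega(k), where Omega(k) counts the prime factors of k with multiplicity.
Factoring: 13 = 13, so Omega(13) = 1.
lambda(13) = (-1)^1 = -1.

-1


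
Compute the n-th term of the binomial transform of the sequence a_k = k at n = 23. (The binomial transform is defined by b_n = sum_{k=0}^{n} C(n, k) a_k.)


With a_k = k, b_n = sum_{k=0}^{n} C(n, k) k. Using k * C(n, k) = n * C(n-1, k-1) gives b_n = n * sum_{k>=1} C(n-1, k-1) = n * 2^(n-1).
For n = 23: 23 * 2^22 = 23 * 4194304 = 96468992.

96468992


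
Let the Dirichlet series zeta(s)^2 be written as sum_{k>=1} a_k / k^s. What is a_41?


The Dirichlet convolution of the constant function 1 with itself gives (1 * 1)(k) = sum_{d | k} 1 = d(k), the number of positive divisors of k.
Since zeta(s) = sum_{k>=1} 1/k^s, we have zeta(s)^2 = sum_{k>=1} d(k)/k^s, so a_k = d(k).
For k = 41: the divisors are 1, 41.
Count = 2.

2


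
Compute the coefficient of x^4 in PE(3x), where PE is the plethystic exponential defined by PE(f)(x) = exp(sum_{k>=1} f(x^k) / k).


With f(x) = 3x, the exponent is sum_{k>=1} 3 x^k / k = 3 * (-ln(1 - x)). Exponentiating:
PE(3x) = exp(-3 ln(1 - x)) = 1/(1 - x)^3.
By the negative binomial expansion, [x^n] 1/(1 - x)^3 = C(n + 2, 2).
For n = 4: C(6, 2) = 15.

15


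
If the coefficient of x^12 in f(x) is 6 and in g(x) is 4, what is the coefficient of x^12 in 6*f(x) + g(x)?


Scalar multiplication scales coefficients: 6 * 6 = 36.
Then add the g coefficient: 36 + 4
= 40

40


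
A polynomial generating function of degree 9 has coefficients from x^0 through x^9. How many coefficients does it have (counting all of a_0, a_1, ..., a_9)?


A polynomial of degree 9 takes the form a_0 + a_1 x + ... + a_9 x^9.
The number of coefficients is 9 + 1 = 10.

10


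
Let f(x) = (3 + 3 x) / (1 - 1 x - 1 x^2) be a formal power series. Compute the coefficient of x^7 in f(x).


Write f(x) = sum_{k>=0} a_k x^k. Multiplying both sides by 1 - 1 x - 1 x^2 gives
(1 - 1 x - 1 x^2) sum_{k>=0} a_k x^k = 3 + 3 x.
Matching coefficients:
 x^0: a_0 = 3
 x^1: a_1 - 1 a_0 = 3  =>  a_1 = 1*3 + 3 = 6
 x^k (k >= 2): a_k = 1 a_{k-1} + 1 a_{k-2}.
Iterating: a_2 = 9, a_3 = 15, a_4 = 24, a_5 = 39, a_6 = 63, a_7 = 102.
So the coefficient of x^7 is 102.

102


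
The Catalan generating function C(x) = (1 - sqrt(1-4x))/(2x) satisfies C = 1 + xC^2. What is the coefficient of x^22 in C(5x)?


Substituting x -> 5x scales the n-th coefficient by 5^n, so [x^22] C(5x) = 5^22 * C_22.
C_22 = C(2*22, 22)/(23) = 2104098963720/23 = 91482563640.
So 5^22 * 91482563640 = 2384185791015625 * 91482563640 = 218111428356170654296875000.

218111428356170654296875000


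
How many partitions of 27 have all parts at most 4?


Using the generating function (1-x)^(-1)(1-x^2)^(-1)...(1-x^4)^(-1),
the coefficient of x^27 counts these restricted partitions.
Result = 225

225


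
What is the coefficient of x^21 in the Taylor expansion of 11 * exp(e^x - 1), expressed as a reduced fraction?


exp(e^x - 1) = sum_{k>=0} Bell_k x^k / k!, where Bell_k is the k-th Bell number.
So the coefficient of x^21 is 11 * Bell_21 / 21!.
Computing: Bell_21 = 474869816156751 and 21! = 51090942171709440000, giving
11 * 474869816156751/51090942171709440000 = 158289938718917/1548210368839680000.

158289938718917/1548210368839680000


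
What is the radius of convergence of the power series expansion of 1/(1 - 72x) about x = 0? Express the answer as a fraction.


Expanding 1/(1 - 72x) = sum_{k>=0} 72^k x^k, the series converges when |72x| < 1, i.e., |x| < 1/72.
So the radius of convergence is 1/72 = 1/72.

1/72


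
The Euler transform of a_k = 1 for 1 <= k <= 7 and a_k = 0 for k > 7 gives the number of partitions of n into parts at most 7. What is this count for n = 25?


Partitions of 25 into parts at most 7:
Using generating function (1-x)^(-1)(1-x^2)^(-1)...(1-x^7)^(-1),
the coefficient of x^25 = 860

860


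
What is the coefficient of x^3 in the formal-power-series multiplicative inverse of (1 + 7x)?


The inverse is 1/(1 + 7x). Apply the geometric identity 1/(1 - y) = sum_{k>=0} y^k with y = -7x:
1/(1 + 7x) = sum_{k>=0} (-7)^k x^k.
So the coefficient of x^3 is (-7)^3 = -343.

-343


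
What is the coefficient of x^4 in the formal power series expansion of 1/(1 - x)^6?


The expansion 1/(1 - x)^r = sum_{k>=0} C(k + r - 1, r - 1) x^k follows from the multiset / negative-binomial theorem (or from repeated differentiation of the geometric series).
For r = 6 and k = 4:
C(9, 5) = 362880 / (120 * 24) = 126.

126


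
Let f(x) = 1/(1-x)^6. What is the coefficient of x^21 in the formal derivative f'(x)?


Differentiate: d/dx [ 1/(1-x)^r ] = r / (1-x)^(r+1).
Here r = 6, so f'(x) = 6 / (1-x)^7.
The expansion of 1/(1-x)^(r+1) has coefficient of x^n equal to C(n+r, r).
So the coefficient of x^21 in f'(x) is
6 * C(27, 6) = 6 * 296010 = 1776060

1776060


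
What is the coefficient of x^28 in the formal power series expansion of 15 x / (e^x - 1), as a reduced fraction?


The exponential generating function for Bernoulli numbers is
x / (e^x - 1) = sum_{k>=0} B_k x^k / k!.
So the coefficient of x^28 in 15 x / (e^x - 1) is 15 B_28 / 28!.
Computing: B_28 = -23749461029/870, 28! = 304888344611713860501504000000, giving
15 * -23749461029/870 / 304888344611713860501504000000 = -3392780147/2526217712497057701298176000000.

-3392780147/2526217712497057701298176000000


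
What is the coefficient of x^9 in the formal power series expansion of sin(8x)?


The Maclaurin series is sin(t) = sum_{k>=0} (-1)^k t^(2k+1) / (2k+1)!, so substituting t = 8x, only odd powers of x are nonzero, with coefficient of x^(2k+1) equal to (-1)^k 8^(2k+1) / (2k+1)!.
Write 9 = 2*4 + 1, giving the coefficient (-1)^4 * 8^9 / 9! = 134217728/362880 = 1048576/2835.

1048576/2835


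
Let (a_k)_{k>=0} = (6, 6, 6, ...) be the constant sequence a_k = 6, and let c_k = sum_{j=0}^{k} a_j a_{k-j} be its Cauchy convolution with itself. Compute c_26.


Since a_j = 6 for all j >= 0, the convolution sum becomes
c_k = sum_{j=0}^{k} 6 * 6 = 36 * (k + 1).
Equivalently, the generating function of (a_k) is 6/(1 - x) and its square is 36/(1 - x)^2 = sum_{k>=0} 36(k + 1) x^k.
For k = 26: 36 * 27 = 972.

972


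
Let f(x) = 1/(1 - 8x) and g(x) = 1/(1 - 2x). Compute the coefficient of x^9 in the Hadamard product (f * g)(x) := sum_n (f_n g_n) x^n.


f has coefficients f_k = 8^k and g has coefficients g_k = 2^k, so the Hadamard product has coefficient (f*g)_k = 8^k * 2^k = 16^k.
For k = 9: 16^9 = 68719476736.

68719476736


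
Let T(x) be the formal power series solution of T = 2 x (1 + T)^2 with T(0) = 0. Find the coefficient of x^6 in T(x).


Apply the Lagrange inversion formula: if T = 2 x * phi(T) with phi(t) = (1 + t)^2, then [x^n] T = 2^n * (1/n) [t^(n-1)] phi(t)^n = 2^n * (1/n) [t^(n-1)] (1 + t)^(2n) = 2^n * (1/n) C(2n, n-1).
Using the identity C(2n, n-1) = C(2n, n) * n / (n+1), the unscaled factor equals C(2n, n) / (n+1) = C_n, the n-th Catalan number.
For n = 6: C_6 = C(12, 6) / 7 = 924/7 = 132.
With the 2^6 = 64 factor, the coefficient is 64 * 132 = 8448.

8448
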